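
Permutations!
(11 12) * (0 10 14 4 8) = (0 10 14 4 8)(11 12) = [10, 1, 2, 3, 8, 5, 6, 7, 0, 9, 14, 12, 11, 13, 4]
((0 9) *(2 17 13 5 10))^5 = [9, 1, 2, 3, 4, 5, 6, 7, 8, 0, 10, 11, 12, 13, 14, 15, 16, 17] = (17)(0 9)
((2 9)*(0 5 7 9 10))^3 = (0 9)(2 5)(7 10) = [9, 1, 5, 3, 4, 2, 6, 10, 8, 0, 7]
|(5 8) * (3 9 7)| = |(3 9 7)(5 8)| = 6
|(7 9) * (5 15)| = |(5 15)(7 9)| = 2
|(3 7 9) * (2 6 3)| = 5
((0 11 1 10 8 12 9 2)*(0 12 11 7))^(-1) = (0 7)(1 11 8 10)(2 9 12) = [7, 11, 9, 3, 4, 5, 6, 0, 10, 12, 1, 8, 2]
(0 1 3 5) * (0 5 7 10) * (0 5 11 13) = (0 1 3 7 10 5 11 13) = [1, 3, 2, 7, 4, 11, 6, 10, 8, 9, 5, 13, 12, 0]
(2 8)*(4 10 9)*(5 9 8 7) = (2 7 5 9 4 10 8) = [0, 1, 7, 3, 10, 9, 6, 5, 2, 4, 8]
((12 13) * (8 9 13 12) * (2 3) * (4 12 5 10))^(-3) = (13)(2 3)(4 12 5 10) = [0, 1, 3, 2, 12, 10, 6, 7, 8, 9, 4, 11, 5, 13]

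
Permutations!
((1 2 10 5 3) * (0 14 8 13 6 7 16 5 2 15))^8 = (0 3 7 8 15 5 6 14 1 16 13) = [3, 16, 2, 7, 4, 6, 14, 8, 15, 9, 10, 11, 12, 0, 1, 5, 13]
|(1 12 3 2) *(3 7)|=5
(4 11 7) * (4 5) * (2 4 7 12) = (2 4 11 12)(5 7) = [0, 1, 4, 3, 11, 7, 6, 5, 8, 9, 10, 12, 2]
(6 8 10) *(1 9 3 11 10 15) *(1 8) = (1 9 3 11 10 6)(8 15) = [0, 9, 2, 11, 4, 5, 1, 7, 15, 3, 6, 10, 12, 13, 14, 8]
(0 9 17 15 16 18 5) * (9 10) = (0 10 9 17 15 16 18 5) = [10, 1, 2, 3, 4, 0, 6, 7, 8, 17, 9, 11, 12, 13, 14, 16, 18, 15, 5]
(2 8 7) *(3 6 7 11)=(2 8 11 3 6 7)=[0, 1, 8, 6, 4, 5, 7, 2, 11, 9, 10, 3]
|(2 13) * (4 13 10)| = 4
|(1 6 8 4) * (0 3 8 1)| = |(0 3 8 4)(1 6)| = 4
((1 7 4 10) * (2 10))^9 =(1 10 2 4 7) =[0, 10, 4, 3, 7, 5, 6, 1, 8, 9, 2]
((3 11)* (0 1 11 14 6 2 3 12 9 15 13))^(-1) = (0 13 15 9 12 11 1)(2 6 14 3) = [13, 0, 6, 2, 4, 5, 14, 7, 8, 12, 10, 1, 11, 15, 3, 9]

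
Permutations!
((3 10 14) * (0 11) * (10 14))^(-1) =[11, 1, 2, 14, 4, 5, 6, 7, 8, 9, 10, 0, 12, 13, 3] =(0 11)(3 14)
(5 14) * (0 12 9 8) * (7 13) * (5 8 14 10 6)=(0 12 9 14 8)(5 10 6)(7 13)=[12, 1, 2, 3, 4, 10, 5, 13, 0, 14, 6, 11, 9, 7, 8]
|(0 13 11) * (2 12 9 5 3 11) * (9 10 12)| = |(0 13 2 9 5 3 11)(10 12)| = 14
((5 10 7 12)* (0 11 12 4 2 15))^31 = (0 10 15 5 2 12 4 11 7) = [10, 1, 12, 3, 11, 2, 6, 0, 8, 9, 15, 7, 4, 13, 14, 5]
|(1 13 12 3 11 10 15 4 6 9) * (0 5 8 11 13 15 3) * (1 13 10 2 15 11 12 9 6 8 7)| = 10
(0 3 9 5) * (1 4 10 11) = (0 3 9 5)(1 4 10 11) = [3, 4, 2, 9, 10, 0, 6, 7, 8, 5, 11, 1]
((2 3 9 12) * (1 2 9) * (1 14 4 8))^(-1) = [0, 8, 1, 2, 14, 5, 6, 7, 4, 12, 10, 11, 9, 13, 3] = (1 8 4 14 3 2)(9 12)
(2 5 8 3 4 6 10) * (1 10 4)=(1 10 2 5 8 3)(4 6)=[0, 10, 5, 1, 6, 8, 4, 7, 3, 9, 2]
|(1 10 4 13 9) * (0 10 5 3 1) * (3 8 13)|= 9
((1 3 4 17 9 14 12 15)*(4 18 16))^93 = (1 16 9 15 18 17 12 3 4 14) = [0, 16, 2, 4, 14, 5, 6, 7, 8, 15, 10, 11, 3, 13, 1, 18, 9, 12, 17]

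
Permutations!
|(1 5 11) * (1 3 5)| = 3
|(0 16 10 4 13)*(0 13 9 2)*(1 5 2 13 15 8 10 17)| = |(0 16 17 1 5 2)(4 9 13 15 8 10)| = 6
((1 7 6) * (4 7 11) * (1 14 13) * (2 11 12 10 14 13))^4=(1 2 6 10 4)(7 12 11 13 14)=[0, 2, 6, 3, 1, 5, 10, 12, 8, 9, 4, 13, 11, 14, 7]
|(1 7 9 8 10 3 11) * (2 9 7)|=|(1 2 9 8 10 3 11)|=7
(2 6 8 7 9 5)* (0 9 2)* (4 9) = (0 4 9 5)(2 6 8 7) = [4, 1, 6, 3, 9, 0, 8, 2, 7, 5]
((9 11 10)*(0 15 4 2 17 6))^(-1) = (0 6 17 2 4 15)(9 10 11) = [6, 1, 4, 3, 15, 5, 17, 7, 8, 10, 11, 9, 12, 13, 14, 0, 16, 2]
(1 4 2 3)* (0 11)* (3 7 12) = [11, 4, 7, 1, 2, 5, 6, 12, 8, 9, 10, 0, 3] = (0 11)(1 4 2 7 12 3)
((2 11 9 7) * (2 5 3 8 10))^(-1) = (2 10 8 3 5 7 9 11) = [0, 1, 10, 5, 4, 7, 6, 9, 3, 11, 8, 2]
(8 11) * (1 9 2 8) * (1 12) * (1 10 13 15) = (1 9 2 8 11 12 10 13 15) = [0, 9, 8, 3, 4, 5, 6, 7, 11, 2, 13, 12, 10, 15, 14, 1]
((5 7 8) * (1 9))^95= (1 9)(5 8 7)= [0, 9, 2, 3, 4, 8, 6, 5, 7, 1]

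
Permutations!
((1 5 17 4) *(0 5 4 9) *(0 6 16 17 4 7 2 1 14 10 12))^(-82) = (0 4 10)(1 2 7)(5 14 12)(6 17)(9 16) = [4, 2, 7, 3, 10, 14, 17, 1, 8, 16, 0, 11, 5, 13, 12, 15, 9, 6]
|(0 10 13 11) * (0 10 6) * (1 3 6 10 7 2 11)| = 6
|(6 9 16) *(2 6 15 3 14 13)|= 8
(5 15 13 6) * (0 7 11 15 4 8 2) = [7, 1, 0, 3, 8, 4, 5, 11, 2, 9, 10, 15, 12, 6, 14, 13] = (0 7 11 15 13 6 5 4 8 2)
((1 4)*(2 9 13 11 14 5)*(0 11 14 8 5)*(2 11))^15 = (14)(1 4) = [0, 4, 2, 3, 1, 5, 6, 7, 8, 9, 10, 11, 12, 13, 14]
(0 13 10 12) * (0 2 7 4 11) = (0 13 10 12 2 7 4 11) = [13, 1, 7, 3, 11, 5, 6, 4, 8, 9, 12, 0, 2, 10]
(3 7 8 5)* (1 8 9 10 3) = (1 8 5)(3 7 9 10) = [0, 8, 2, 7, 4, 1, 6, 9, 5, 10, 3]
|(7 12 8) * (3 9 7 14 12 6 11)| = 15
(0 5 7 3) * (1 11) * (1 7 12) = (0 5 12 1 11 7 3) = [5, 11, 2, 0, 4, 12, 6, 3, 8, 9, 10, 7, 1]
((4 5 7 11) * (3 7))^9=(3 5 4 11 7)=[0, 1, 2, 5, 11, 4, 6, 3, 8, 9, 10, 7]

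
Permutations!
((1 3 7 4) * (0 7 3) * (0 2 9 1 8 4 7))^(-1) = (1 9 2)(4 8) = [0, 9, 1, 3, 8, 5, 6, 7, 4, 2]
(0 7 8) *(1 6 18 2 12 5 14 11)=(0 7 8)(1 6 18 2 12 5 14 11)=[7, 6, 12, 3, 4, 14, 18, 8, 0, 9, 10, 1, 5, 13, 11, 15, 16, 17, 2]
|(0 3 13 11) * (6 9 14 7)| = |(0 3 13 11)(6 9 14 7)| = 4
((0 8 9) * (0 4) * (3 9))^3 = (0 9 8 4 3) = [9, 1, 2, 0, 3, 5, 6, 7, 4, 8]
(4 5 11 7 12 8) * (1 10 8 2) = [0, 10, 1, 3, 5, 11, 6, 12, 4, 9, 8, 7, 2] = (1 10 8 4 5 11 7 12 2)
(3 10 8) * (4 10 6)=[0, 1, 2, 6, 10, 5, 4, 7, 3, 9, 8]=(3 6 4 10 8)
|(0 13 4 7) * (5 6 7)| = |(0 13 4 5 6 7)| = 6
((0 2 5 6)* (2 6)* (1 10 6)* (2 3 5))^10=[10, 6, 2, 3, 4, 5, 1, 7, 8, 9, 0]=(0 10)(1 6)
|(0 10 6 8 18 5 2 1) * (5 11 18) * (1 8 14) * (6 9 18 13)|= |(0 10 9 18 11 13 6 14 1)(2 8 5)|= 9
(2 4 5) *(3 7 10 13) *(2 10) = (2 4 5 10 13 3 7) = [0, 1, 4, 7, 5, 10, 6, 2, 8, 9, 13, 11, 12, 3]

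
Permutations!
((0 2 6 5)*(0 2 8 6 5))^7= [8, 1, 5, 3, 4, 2, 0, 7, 6]= (0 8 6)(2 5)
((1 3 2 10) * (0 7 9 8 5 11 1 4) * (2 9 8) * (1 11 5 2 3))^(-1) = (11)(0 4 10 2 8 7)(3 9) = [4, 1, 8, 9, 10, 5, 6, 0, 7, 3, 2, 11]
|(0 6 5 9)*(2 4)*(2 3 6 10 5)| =4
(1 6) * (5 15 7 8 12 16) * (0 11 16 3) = (0 11 16 5 15 7 8 12 3)(1 6) = [11, 6, 2, 0, 4, 15, 1, 8, 12, 9, 10, 16, 3, 13, 14, 7, 5]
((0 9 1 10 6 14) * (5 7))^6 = (14) = [0, 1, 2, 3, 4, 5, 6, 7, 8, 9, 10, 11, 12, 13, 14]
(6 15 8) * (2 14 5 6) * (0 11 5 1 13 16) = (0 11 5 6 15 8 2 14 1 13 16) = [11, 13, 14, 3, 4, 6, 15, 7, 2, 9, 10, 5, 12, 16, 1, 8, 0]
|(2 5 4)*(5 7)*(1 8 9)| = 12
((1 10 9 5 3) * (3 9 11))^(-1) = [0, 3, 2, 11, 4, 9, 6, 7, 8, 5, 1, 10] = (1 3 11 10)(5 9)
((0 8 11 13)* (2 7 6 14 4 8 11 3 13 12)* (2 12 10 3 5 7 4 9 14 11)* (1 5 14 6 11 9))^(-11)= (0 2 4 8 14 1 5 7 11 10 3 13)(6 9)= [2, 5, 4, 13, 8, 7, 9, 11, 14, 6, 3, 10, 12, 0, 1]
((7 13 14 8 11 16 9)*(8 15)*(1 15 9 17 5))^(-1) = (1 5 17 16 11 8 15)(7 9 14 13) = [0, 5, 2, 3, 4, 17, 6, 9, 15, 14, 10, 8, 12, 7, 13, 1, 11, 16]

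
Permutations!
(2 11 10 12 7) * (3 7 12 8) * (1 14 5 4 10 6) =[0, 14, 11, 7, 10, 4, 1, 2, 3, 9, 8, 6, 12, 13, 5] =(1 14 5 4 10 8 3 7 2 11 6)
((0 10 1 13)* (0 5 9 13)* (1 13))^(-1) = (0 1 9 5 13 10) = [1, 9, 2, 3, 4, 13, 6, 7, 8, 5, 0, 11, 12, 10]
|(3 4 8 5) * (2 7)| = |(2 7)(3 4 8 5)| = 4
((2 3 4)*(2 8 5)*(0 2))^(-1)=(0 5 8 4 3 2)=[5, 1, 0, 2, 3, 8, 6, 7, 4]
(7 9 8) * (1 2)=(1 2)(7 9 8)=[0, 2, 1, 3, 4, 5, 6, 9, 7, 8]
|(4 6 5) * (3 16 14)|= 3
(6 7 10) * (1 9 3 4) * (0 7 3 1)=(0 7 10 6 3 4)(1 9)=[7, 9, 2, 4, 0, 5, 3, 10, 8, 1, 6]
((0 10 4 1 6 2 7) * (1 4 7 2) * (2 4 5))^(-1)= (0 7 10)(1 6)(2 5 4)= [7, 6, 5, 3, 2, 4, 1, 10, 8, 9, 0]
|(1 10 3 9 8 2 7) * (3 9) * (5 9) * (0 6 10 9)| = |(0 6 10 5)(1 9 8 2 7)| = 20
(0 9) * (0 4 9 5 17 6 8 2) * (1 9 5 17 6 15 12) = [17, 9, 0, 3, 5, 6, 8, 7, 2, 4, 10, 11, 1, 13, 14, 12, 16, 15] = (0 17 15 12 1 9 4 5 6 8 2)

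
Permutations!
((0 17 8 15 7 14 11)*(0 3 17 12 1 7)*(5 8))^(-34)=(0 15 8 5 17 3 11 14 7 1 12)=[15, 12, 2, 11, 4, 17, 6, 1, 5, 9, 10, 14, 0, 13, 7, 8, 16, 3]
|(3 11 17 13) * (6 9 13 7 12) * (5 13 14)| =10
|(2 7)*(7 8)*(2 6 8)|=|(6 8 7)|=3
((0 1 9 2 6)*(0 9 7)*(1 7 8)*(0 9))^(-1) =[6, 8, 9, 3, 4, 5, 2, 0, 1, 7] =(0 6 2 9 7)(1 8)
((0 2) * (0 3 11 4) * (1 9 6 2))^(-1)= [4, 0, 6, 2, 11, 5, 9, 7, 8, 1, 10, 3]= (0 4 11 3 2 6 9 1)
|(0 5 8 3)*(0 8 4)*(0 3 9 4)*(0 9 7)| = |(0 5 9 4 3 8 7)| = 7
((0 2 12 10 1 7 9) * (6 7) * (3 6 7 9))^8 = (0 9 6 3 7 1 10 12 2) = [9, 10, 0, 7, 4, 5, 3, 1, 8, 6, 12, 11, 2]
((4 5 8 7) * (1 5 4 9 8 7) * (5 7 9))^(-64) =[0, 7, 2, 3, 4, 9, 6, 5, 1, 8] =(1 7 5 9 8)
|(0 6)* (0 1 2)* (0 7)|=|(0 6 1 2 7)|=5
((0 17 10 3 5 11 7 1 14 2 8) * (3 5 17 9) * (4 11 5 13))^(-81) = (0 14 11 10 9 2 7 13 3 8 1 4 17) = [14, 4, 7, 8, 17, 5, 6, 13, 1, 2, 9, 10, 12, 3, 11, 15, 16, 0]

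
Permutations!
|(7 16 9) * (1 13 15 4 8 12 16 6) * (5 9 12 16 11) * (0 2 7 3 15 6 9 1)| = 15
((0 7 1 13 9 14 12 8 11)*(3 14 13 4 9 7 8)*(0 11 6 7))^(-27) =(14)(0 4 6 13 1 8 9 7) =[4, 8, 2, 3, 6, 5, 13, 0, 9, 7, 10, 11, 12, 1, 14]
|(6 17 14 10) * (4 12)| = 4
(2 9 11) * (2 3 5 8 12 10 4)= [0, 1, 9, 5, 2, 8, 6, 7, 12, 11, 4, 3, 10]= (2 9 11 3 5 8 12 10 4)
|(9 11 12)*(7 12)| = 4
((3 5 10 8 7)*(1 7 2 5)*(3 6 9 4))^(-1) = (1 3 4 9 6 7)(2 8 10 5) = [0, 3, 8, 4, 9, 2, 7, 1, 10, 6, 5]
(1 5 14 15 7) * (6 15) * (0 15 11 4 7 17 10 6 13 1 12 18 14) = (0 15 17 10 6 11 4 7 12 18 14 13 1 5) = [15, 5, 2, 3, 7, 0, 11, 12, 8, 9, 6, 4, 18, 1, 13, 17, 16, 10, 14]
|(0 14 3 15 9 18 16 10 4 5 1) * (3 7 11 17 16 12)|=10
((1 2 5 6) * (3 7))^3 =[0, 6, 1, 7, 4, 2, 5, 3] =(1 6 5 2)(3 7)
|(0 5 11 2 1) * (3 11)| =6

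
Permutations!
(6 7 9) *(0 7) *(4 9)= [7, 1, 2, 3, 9, 5, 0, 4, 8, 6]= (0 7 4 9 6)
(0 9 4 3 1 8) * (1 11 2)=(0 9 4 3 11 2 1 8)=[9, 8, 1, 11, 3, 5, 6, 7, 0, 4, 10, 2]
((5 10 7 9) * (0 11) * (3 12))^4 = [0, 1, 2, 3, 4, 5, 6, 7, 8, 9, 10, 11, 12] = (12)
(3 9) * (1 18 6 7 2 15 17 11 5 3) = [0, 18, 15, 9, 4, 3, 7, 2, 8, 1, 10, 5, 12, 13, 14, 17, 16, 11, 6] = (1 18 6 7 2 15 17 11 5 3 9)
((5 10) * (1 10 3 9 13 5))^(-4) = (13) = [0, 1, 2, 3, 4, 5, 6, 7, 8, 9, 10, 11, 12, 13]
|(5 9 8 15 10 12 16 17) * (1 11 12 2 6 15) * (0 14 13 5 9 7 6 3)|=|(0 14 13 5 7 6 15 10 2 3)(1 11 12 16 17 9 8)|=70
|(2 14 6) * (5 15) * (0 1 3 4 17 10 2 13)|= |(0 1 3 4 17 10 2 14 6 13)(5 15)|= 10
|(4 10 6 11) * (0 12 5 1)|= |(0 12 5 1)(4 10 6 11)|= 4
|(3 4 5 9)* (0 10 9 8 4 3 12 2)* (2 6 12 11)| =|(0 10 9 11 2)(4 5 8)(6 12)| =30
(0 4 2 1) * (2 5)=(0 4 5 2 1)=[4, 0, 1, 3, 5, 2]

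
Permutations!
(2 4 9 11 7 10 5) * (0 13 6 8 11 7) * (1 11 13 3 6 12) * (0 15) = (0 3 6 8 13 12 1 11 15)(2 4 9 7 10 5) = [3, 11, 4, 6, 9, 2, 8, 10, 13, 7, 5, 15, 1, 12, 14, 0]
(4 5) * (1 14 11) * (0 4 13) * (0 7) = (0 4 5 13 7)(1 14 11) = [4, 14, 2, 3, 5, 13, 6, 0, 8, 9, 10, 1, 12, 7, 11]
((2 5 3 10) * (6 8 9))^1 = (2 5 3 10)(6 8 9) = [0, 1, 5, 10, 4, 3, 8, 7, 9, 6, 2]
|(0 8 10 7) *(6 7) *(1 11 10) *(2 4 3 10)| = |(0 8 1 11 2 4 3 10 6 7)| = 10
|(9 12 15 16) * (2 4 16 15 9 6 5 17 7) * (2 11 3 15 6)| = |(2 4 16)(3 15 6 5 17 7 11)(9 12)| = 42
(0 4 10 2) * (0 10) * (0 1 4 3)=[3, 4, 10, 0, 1, 5, 6, 7, 8, 9, 2]=(0 3)(1 4)(2 10)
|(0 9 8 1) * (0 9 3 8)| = |(0 3 8 1 9)| = 5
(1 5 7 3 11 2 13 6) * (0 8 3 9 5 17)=(0 8 3 11 2 13 6 1 17)(5 7 9)=[8, 17, 13, 11, 4, 7, 1, 9, 3, 5, 10, 2, 12, 6, 14, 15, 16, 0]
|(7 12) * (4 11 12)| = 4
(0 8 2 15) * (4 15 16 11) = [8, 1, 16, 3, 15, 5, 6, 7, 2, 9, 10, 4, 12, 13, 14, 0, 11] = (0 8 2 16 11 4 15)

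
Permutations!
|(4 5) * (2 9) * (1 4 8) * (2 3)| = 12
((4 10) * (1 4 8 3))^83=[0, 8, 2, 10, 3, 5, 6, 7, 4, 9, 1]=(1 8 4 3 10)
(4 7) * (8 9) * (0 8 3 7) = (0 8 9 3 7 4) = [8, 1, 2, 7, 0, 5, 6, 4, 9, 3]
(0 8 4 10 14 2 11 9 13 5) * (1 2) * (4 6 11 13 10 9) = (0 8 6 11 4 9 10 14 1 2 13 5) = [8, 2, 13, 3, 9, 0, 11, 7, 6, 10, 14, 4, 12, 5, 1]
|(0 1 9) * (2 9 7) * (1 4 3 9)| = 12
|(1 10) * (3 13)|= |(1 10)(3 13)|= 2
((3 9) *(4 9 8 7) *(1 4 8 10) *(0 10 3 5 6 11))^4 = (0 9)(1 6)(4 11)(5 10) = [9, 6, 2, 3, 11, 10, 1, 7, 8, 0, 5, 4]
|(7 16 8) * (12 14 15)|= 3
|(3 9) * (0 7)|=2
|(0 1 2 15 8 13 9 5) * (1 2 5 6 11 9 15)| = 12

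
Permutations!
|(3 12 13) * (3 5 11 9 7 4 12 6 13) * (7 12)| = 14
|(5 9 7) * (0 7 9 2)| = 4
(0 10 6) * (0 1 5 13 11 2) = (0 10 6 1 5 13 11 2) = [10, 5, 0, 3, 4, 13, 1, 7, 8, 9, 6, 2, 12, 11]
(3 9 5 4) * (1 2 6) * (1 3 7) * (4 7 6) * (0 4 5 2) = (0 4 6 3 9 2 5 7 1) = [4, 0, 5, 9, 6, 7, 3, 1, 8, 2]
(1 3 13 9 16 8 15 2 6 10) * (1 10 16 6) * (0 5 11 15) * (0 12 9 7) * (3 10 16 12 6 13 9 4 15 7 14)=(0 5 11 7)(1 10 16 8 6 12 4 15 2)(3 9 13 14)=[5, 10, 1, 9, 15, 11, 12, 0, 6, 13, 16, 7, 4, 14, 3, 2, 8]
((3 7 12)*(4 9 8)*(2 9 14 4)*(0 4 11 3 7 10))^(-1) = (0 10 3 11 14 4)(2 8 9)(7 12) = [10, 1, 8, 11, 0, 5, 6, 12, 9, 2, 3, 14, 7, 13, 4]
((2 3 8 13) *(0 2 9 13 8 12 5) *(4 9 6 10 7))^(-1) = (0 5 12 3 2)(4 7 10 6 13 9) = [5, 1, 0, 2, 7, 12, 13, 10, 8, 4, 6, 11, 3, 9]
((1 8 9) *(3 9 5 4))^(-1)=[0, 9, 2, 4, 5, 8, 6, 7, 1, 3]=(1 9 3 4 5 8)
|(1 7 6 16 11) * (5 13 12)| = 15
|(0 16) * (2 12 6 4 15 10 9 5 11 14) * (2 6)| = |(0 16)(2 12)(4 15 10 9 5 11 14 6)| = 8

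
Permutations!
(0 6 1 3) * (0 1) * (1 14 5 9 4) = [6, 3, 2, 14, 1, 9, 0, 7, 8, 4, 10, 11, 12, 13, 5] = (0 6)(1 3 14 5 9 4)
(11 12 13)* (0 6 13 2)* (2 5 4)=[6, 1, 0, 3, 2, 4, 13, 7, 8, 9, 10, 12, 5, 11]=(0 6 13 11 12 5 4 2)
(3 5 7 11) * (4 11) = (3 5 7 4 11) = [0, 1, 2, 5, 11, 7, 6, 4, 8, 9, 10, 3]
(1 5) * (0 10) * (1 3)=(0 10)(1 5 3)=[10, 5, 2, 1, 4, 3, 6, 7, 8, 9, 0]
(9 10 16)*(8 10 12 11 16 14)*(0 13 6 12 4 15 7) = (0 13 6 12 11 16 9 4 15 7)(8 10 14) = [13, 1, 2, 3, 15, 5, 12, 0, 10, 4, 14, 16, 11, 6, 8, 7, 9]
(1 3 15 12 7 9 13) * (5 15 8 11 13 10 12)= (1 3 8 11 13)(5 15)(7 9 10 12)= [0, 3, 2, 8, 4, 15, 6, 9, 11, 10, 12, 13, 7, 1, 14, 5]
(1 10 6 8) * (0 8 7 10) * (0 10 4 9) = (0 8 1 10 6 7 4 9) = [8, 10, 2, 3, 9, 5, 7, 4, 1, 0, 6]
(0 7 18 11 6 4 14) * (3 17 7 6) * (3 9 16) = (0 6 4 14)(3 17 7 18 11 9 16) = [6, 1, 2, 17, 14, 5, 4, 18, 8, 16, 10, 9, 12, 13, 0, 15, 3, 7, 11]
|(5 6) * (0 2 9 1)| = |(0 2 9 1)(5 6)| = 4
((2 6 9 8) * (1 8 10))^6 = [0, 1, 2, 3, 4, 5, 6, 7, 8, 9, 10] = (10)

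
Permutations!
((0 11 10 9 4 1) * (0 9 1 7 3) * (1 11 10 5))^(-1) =(0 3 7 4 9 1 5 11 10) =[3, 5, 2, 7, 9, 11, 6, 4, 8, 1, 0, 10]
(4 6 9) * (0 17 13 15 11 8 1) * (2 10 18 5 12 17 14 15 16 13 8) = (0 14 15 11 2 10 18 5 12 17 8 1)(4 6 9)(13 16) = [14, 0, 10, 3, 6, 12, 9, 7, 1, 4, 18, 2, 17, 16, 15, 11, 13, 8, 5]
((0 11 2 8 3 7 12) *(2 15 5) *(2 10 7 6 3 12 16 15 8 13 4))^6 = (0 8)(5 10 7 16 15)(11 12) = [8, 1, 2, 3, 4, 10, 6, 16, 0, 9, 7, 12, 11, 13, 14, 5, 15]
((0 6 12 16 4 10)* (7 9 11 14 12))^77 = (0 16 11 6 4 14 7 10 12 9) = [16, 1, 2, 3, 14, 5, 4, 10, 8, 0, 12, 6, 9, 13, 7, 15, 11]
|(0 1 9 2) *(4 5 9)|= |(0 1 4 5 9 2)|= 6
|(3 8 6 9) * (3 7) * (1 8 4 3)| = |(1 8 6 9 7)(3 4)| = 10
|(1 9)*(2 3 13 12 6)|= 10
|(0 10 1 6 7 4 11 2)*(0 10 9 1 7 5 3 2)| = 11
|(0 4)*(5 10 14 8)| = 4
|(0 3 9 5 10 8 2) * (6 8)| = 8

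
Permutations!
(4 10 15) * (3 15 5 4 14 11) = (3 15 14 11)(4 10 5) = [0, 1, 2, 15, 10, 4, 6, 7, 8, 9, 5, 3, 12, 13, 11, 14]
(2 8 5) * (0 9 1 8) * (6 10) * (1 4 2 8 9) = [1, 9, 0, 3, 2, 8, 10, 7, 5, 4, 6] = (0 1 9 4 2)(5 8)(6 10)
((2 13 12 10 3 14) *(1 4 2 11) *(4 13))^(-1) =(1 11 14 3 10 12 13)(2 4) =[0, 11, 4, 10, 2, 5, 6, 7, 8, 9, 12, 14, 13, 1, 3]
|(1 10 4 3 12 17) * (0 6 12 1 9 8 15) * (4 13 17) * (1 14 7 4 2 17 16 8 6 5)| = 40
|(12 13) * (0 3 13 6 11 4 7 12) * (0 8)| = 20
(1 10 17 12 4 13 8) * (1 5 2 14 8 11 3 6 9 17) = (1 10)(2 14 8 5)(3 6 9 17 12 4 13 11) = [0, 10, 14, 6, 13, 2, 9, 7, 5, 17, 1, 3, 4, 11, 8, 15, 16, 12]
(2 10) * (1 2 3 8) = (1 2 10 3 8) = [0, 2, 10, 8, 4, 5, 6, 7, 1, 9, 3]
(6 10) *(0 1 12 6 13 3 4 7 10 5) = [1, 12, 2, 4, 7, 0, 5, 10, 8, 9, 13, 11, 6, 3] = (0 1 12 6 5)(3 4 7 10 13)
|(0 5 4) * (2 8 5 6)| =|(0 6 2 8 5 4)| =6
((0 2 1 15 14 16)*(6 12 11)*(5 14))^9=[1, 5, 15, 3, 4, 16, 6, 7, 8, 9, 10, 11, 12, 13, 0, 14, 2]=(0 1 5 16 2 15 14)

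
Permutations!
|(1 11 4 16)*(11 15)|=|(1 15 11 4 16)|=5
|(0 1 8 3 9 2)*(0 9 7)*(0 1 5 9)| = |(0 5 9 2)(1 8 3 7)| = 4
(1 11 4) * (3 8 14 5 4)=(1 11 3 8 14 5 4)=[0, 11, 2, 8, 1, 4, 6, 7, 14, 9, 10, 3, 12, 13, 5]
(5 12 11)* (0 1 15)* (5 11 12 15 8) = (0 1 8 5 15) = [1, 8, 2, 3, 4, 15, 6, 7, 5, 9, 10, 11, 12, 13, 14, 0]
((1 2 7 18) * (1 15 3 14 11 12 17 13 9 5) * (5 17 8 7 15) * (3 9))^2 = (1 15 17 3 11 8 18)(2 9 13 14 12 7 5) = [0, 15, 9, 11, 4, 2, 6, 5, 18, 13, 10, 8, 7, 14, 12, 17, 16, 3, 1]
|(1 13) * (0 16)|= |(0 16)(1 13)|= 2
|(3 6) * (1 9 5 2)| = 4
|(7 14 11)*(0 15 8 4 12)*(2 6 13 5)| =60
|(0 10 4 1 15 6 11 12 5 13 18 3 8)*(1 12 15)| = 9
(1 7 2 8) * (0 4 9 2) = (0 4 9 2 8 1 7) = [4, 7, 8, 3, 9, 5, 6, 0, 1, 2]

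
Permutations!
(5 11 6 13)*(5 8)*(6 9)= (5 11 9 6 13 8)= [0, 1, 2, 3, 4, 11, 13, 7, 5, 6, 10, 9, 12, 8]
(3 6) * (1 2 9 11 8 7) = [0, 2, 9, 6, 4, 5, 3, 1, 7, 11, 10, 8] = (1 2 9 11 8 7)(3 6)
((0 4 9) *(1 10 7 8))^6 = [0, 7, 2, 3, 4, 5, 6, 1, 10, 9, 8] = (1 7)(8 10)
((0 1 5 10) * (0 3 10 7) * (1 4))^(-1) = [7, 4, 2, 10, 0, 1, 6, 5, 8, 9, 3] = (0 7 5 1 4)(3 10)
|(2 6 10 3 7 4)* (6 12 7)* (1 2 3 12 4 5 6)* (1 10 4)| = |(1 2)(3 10 12 7 5 6 4)| = 14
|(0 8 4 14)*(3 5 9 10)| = |(0 8 4 14)(3 5 9 10)| = 4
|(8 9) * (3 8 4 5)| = |(3 8 9 4 5)| = 5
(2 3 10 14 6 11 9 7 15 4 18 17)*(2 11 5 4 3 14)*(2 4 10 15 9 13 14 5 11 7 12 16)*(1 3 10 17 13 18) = (1 3 15 10 4)(2 5 17 7 9 12 16)(6 11 18 13 14) = [0, 3, 5, 15, 1, 17, 11, 9, 8, 12, 4, 18, 16, 14, 6, 10, 2, 7, 13]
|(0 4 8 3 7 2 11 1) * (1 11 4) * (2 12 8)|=4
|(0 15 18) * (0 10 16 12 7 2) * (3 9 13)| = |(0 15 18 10 16 12 7 2)(3 9 13)| = 24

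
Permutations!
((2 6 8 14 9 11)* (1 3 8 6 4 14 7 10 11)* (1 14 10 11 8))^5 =(1 3)(2 11 7 8 10 4)(9 14) =[0, 3, 11, 1, 2, 5, 6, 8, 10, 14, 4, 7, 12, 13, 9]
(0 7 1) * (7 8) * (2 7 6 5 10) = [8, 0, 7, 3, 4, 10, 5, 1, 6, 9, 2] = (0 8 6 5 10 2 7 1)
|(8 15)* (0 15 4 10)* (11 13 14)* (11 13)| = |(0 15 8 4 10)(13 14)| = 10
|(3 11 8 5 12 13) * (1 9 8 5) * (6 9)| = |(1 6 9 8)(3 11 5 12 13)| = 20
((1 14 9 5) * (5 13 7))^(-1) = (1 5 7 13 9 14) = [0, 5, 2, 3, 4, 7, 6, 13, 8, 14, 10, 11, 12, 9, 1]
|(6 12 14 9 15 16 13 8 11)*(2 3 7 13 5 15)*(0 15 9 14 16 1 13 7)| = 13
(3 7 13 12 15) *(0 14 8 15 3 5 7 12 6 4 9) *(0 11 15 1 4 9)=(0 14 8 1 4)(3 12)(5 7 13 6 9 11 15)=[14, 4, 2, 12, 0, 7, 9, 13, 1, 11, 10, 15, 3, 6, 8, 5]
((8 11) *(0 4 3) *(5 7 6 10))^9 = (5 7 6 10)(8 11) = [0, 1, 2, 3, 4, 7, 10, 6, 11, 9, 5, 8]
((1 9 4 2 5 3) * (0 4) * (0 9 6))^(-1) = (9)(0 6 1 3 5 2 4) = [6, 3, 4, 5, 0, 2, 1, 7, 8, 9]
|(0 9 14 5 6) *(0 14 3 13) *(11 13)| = 15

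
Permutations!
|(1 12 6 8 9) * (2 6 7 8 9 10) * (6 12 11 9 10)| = |(1 11 9)(2 12 7 8 6 10)| = 6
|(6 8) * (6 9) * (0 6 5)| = 5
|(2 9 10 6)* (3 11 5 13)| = 4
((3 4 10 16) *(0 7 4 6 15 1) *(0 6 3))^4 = (0 16 10 4 7)(1 6 15) = [16, 6, 2, 3, 7, 5, 15, 0, 8, 9, 4, 11, 12, 13, 14, 1, 10]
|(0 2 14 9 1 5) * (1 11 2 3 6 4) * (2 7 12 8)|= |(0 3 6 4 1 5)(2 14 9 11 7 12 8)|= 42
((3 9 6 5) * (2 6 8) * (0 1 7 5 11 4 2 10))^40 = (11) = [0, 1, 2, 3, 4, 5, 6, 7, 8, 9, 10, 11]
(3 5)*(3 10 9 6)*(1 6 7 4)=[0, 6, 2, 5, 1, 10, 3, 4, 8, 7, 9]=(1 6 3 5 10 9 7 4)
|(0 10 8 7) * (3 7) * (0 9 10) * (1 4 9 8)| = |(1 4 9 10)(3 7 8)| = 12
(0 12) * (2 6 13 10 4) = (0 12)(2 6 13 10 4) = [12, 1, 6, 3, 2, 5, 13, 7, 8, 9, 4, 11, 0, 10]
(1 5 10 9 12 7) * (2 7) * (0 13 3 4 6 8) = (0 13 3 4 6 8)(1 5 10 9 12 2 7) = [13, 5, 7, 4, 6, 10, 8, 1, 0, 12, 9, 11, 2, 3]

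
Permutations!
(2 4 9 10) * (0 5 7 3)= (0 5 7 3)(2 4 9 10)= [5, 1, 4, 0, 9, 7, 6, 3, 8, 10, 2]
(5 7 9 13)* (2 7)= (2 7 9 13 5)= [0, 1, 7, 3, 4, 2, 6, 9, 8, 13, 10, 11, 12, 5]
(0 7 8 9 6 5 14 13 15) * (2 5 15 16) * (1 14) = [7, 14, 5, 3, 4, 1, 15, 8, 9, 6, 10, 11, 12, 16, 13, 0, 2] = (0 7 8 9 6 15)(1 14 13 16 2 5)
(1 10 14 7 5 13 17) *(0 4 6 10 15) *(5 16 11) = (0 4 6 10 14 7 16 11 5 13 17 1 15) = [4, 15, 2, 3, 6, 13, 10, 16, 8, 9, 14, 5, 12, 17, 7, 0, 11, 1]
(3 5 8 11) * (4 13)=(3 5 8 11)(4 13)=[0, 1, 2, 5, 13, 8, 6, 7, 11, 9, 10, 3, 12, 4]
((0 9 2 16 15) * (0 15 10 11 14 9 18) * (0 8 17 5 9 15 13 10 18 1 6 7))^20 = [0, 1, 9, 3, 4, 17, 6, 7, 18, 5, 10, 11, 12, 13, 14, 15, 2, 8, 16] = (2 9 5 17 8 18 16)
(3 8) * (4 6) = [0, 1, 2, 8, 6, 5, 4, 7, 3] = (3 8)(4 6)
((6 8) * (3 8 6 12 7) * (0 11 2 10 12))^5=(0 7 2 8 12 11 3 10)=[7, 1, 8, 10, 4, 5, 6, 2, 12, 9, 0, 3, 11]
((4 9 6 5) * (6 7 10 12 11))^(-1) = (4 5 6 11 12 10 7 9) = [0, 1, 2, 3, 5, 6, 11, 9, 8, 4, 7, 12, 10]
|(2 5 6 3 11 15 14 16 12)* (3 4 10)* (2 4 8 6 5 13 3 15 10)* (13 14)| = |(2 14 16 12 4)(3 11 10 15 13)(6 8)| = 10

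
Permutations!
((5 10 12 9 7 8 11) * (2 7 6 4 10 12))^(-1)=(2 10 4 6 9 12 5 11 8 7)=[0, 1, 10, 3, 6, 11, 9, 2, 7, 12, 4, 8, 5]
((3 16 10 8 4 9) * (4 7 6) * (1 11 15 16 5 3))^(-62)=(1 4 7 10 15)(6 8 16 11 9)=[0, 4, 2, 3, 7, 5, 8, 10, 16, 6, 15, 9, 12, 13, 14, 1, 11]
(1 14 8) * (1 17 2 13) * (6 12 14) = (1 6 12 14 8 17 2 13) = [0, 6, 13, 3, 4, 5, 12, 7, 17, 9, 10, 11, 14, 1, 8, 15, 16, 2]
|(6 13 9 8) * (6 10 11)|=6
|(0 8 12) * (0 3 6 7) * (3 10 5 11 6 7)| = 9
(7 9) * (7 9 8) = (9)(7 8) = [0, 1, 2, 3, 4, 5, 6, 8, 7, 9]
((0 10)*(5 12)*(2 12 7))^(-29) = (0 10)(2 7 5 12) = [10, 1, 7, 3, 4, 12, 6, 5, 8, 9, 0, 11, 2]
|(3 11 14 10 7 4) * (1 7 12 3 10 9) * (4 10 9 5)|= |(1 7 10 12 3 11 14 5 4 9)|= 10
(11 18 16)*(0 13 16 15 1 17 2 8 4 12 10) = (0 13 16 11 18 15 1 17 2 8 4 12 10) = [13, 17, 8, 3, 12, 5, 6, 7, 4, 9, 0, 18, 10, 16, 14, 1, 11, 2, 15]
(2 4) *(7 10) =(2 4)(7 10) =[0, 1, 4, 3, 2, 5, 6, 10, 8, 9, 7]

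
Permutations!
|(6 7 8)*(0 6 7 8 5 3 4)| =7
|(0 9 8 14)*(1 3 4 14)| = |(0 9 8 1 3 4 14)| = 7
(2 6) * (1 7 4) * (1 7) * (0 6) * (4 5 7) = (0 6 2)(5 7) = [6, 1, 0, 3, 4, 7, 2, 5]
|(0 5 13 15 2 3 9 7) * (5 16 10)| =10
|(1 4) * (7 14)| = |(1 4)(7 14)| = 2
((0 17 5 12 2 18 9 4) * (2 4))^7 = [5, 1, 18, 3, 17, 4, 6, 7, 8, 2, 10, 11, 0, 13, 14, 15, 16, 12, 9] = (0 5 4 17 12)(2 18 9)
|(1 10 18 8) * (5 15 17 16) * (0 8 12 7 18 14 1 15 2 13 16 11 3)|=12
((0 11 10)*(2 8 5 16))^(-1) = (0 10 11)(2 16 5 8) = [10, 1, 16, 3, 4, 8, 6, 7, 2, 9, 11, 0, 12, 13, 14, 15, 5]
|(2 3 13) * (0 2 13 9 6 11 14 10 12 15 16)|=|(0 2 3 9 6 11 14 10 12 15 16)|=11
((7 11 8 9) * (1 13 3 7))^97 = (1 9 8 11 7 3 13) = [0, 9, 2, 13, 4, 5, 6, 3, 11, 8, 10, 7, 12, 1]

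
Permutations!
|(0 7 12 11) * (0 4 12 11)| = 5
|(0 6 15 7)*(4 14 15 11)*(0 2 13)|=|(0 6 11 4 14 15 7 2 13)|=9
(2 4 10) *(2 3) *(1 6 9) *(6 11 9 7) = (1 11 9)(2 4 10 3)(6 7) = [0, 11, 4, 2, 10, 5, 7, 6, 8, 1, 3, 9]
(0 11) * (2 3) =[11, 1, 3, 2, 4, 5, 6, 7, 8, 9, 10, 0] =(0 11)(2 3)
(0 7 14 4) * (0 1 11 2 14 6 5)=[7, 11, 14, 3, 1, 0, 5, 6, 8, 9, 10, 2, 12, 13, 4]=(0 7 6 5)(1 11 2 14 4)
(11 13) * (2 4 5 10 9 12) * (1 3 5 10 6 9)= (1 3 5 6 9 12 2 4 10)(11 13)= [0, 3, 4, 5, 10, 6, 9, 7, 8, 12, 1, 13, 2, 11]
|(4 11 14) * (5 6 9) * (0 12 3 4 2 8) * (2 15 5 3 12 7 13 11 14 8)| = |(0 7 13 11 8)(3 4 14 15 5 6 9)| = 35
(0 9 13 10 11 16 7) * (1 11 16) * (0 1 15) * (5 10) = (0 9 13 5 10 16 7 1 11 15) = [9, 11, 2, 3, 4, 10, 6, 1, 8, 13, 16, 15, 12, 5, 14, 0, 7]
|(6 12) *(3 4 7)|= 6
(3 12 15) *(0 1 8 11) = (0 1 8 11)(3 12 15) = [1, 8, 2, 12, 4, 5, 6, 7, 11, 9, 10, 0, 15, 13, 14, 3]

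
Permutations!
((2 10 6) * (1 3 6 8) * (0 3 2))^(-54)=(1 10)(2 8)=[0, 10, 8, 3, 4, 5, 6, 7, 2, 9, 1]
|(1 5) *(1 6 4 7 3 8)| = 7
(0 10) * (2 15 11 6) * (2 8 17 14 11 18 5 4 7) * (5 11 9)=(0 10)(2 15 18 11 6 8 17 14 9 5 4 7)=[10, 1, 15, 3, 7, 4, 8, 2, 17, 5, 0, 6, 12, 13, 9, 18, 16, 14, 11]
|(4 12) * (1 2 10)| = 6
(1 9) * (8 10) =(1 9)(8 10) =[0, 9, 2, 3, 4, 5, 6, 7, 10, 1, 8]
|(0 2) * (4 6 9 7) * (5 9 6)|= 4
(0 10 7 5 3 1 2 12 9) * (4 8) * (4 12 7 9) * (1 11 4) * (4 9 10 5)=(0 5 3 11 9)(1 2 7 4 8 12)=[5, 2, 7, 11, 8, 3, 6, 4, 12, 0, 10, 9, 1]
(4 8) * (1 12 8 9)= (1 12 8 4 9)= [0, 12, 2, 3, 9, 5, 6, 7, 4, 1, 10, 11, 8]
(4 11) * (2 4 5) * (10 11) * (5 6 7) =(2 4 10 11 6 7 5) =[0, 1, 4, 3, 10, 2, 7, 5, 8, 9, 11, 6]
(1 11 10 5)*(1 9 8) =(1 11 10 5 9 8) =[0, 11, 2, 3, 4, 9, 6, 7, 1, 8, 5, 10]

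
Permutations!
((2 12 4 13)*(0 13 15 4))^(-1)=(0 12 2 13)(4 15)=[12, 1, 13, 3, 15, 5, 6, 7, 8, 9, 10, 11, 2, 0, 14, 4]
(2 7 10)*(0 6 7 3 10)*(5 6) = (0 5 6 7)(2 3 10) = [5, 1, 3, 10, 4, 6, 7, 0, 8, 9, 2]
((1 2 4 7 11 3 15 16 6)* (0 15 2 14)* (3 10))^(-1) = (0 14 1 6 16 15)(2 3 10 11 7 4) = [14, 6, 3, 10, 2, 5, 16, 4, 8, 9, 11, 7, 12, 13, 1, 0, 15]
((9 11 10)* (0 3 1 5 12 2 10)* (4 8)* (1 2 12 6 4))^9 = (12)(0 10)(1 8 4 6 5)(2 11)(3 9) = [10, 8, 11, 9, 6, 1, 5, 7, 4, 3, 0, 2, 12]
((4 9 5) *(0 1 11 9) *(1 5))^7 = (0 5 4)(1 11 9) = [5, 11, 2, 3, 0, 4, 6, 7, 8, 1, 10, 9]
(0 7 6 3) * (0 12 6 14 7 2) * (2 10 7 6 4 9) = (0 10 7 14 6 3 12 4 9 2) = [10, 1, 0, 12, 9, 5, 3, 14, 8, 2, 7, 11, 4, 13, 6]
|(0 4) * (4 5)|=3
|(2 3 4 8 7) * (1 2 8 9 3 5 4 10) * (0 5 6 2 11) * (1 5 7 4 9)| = 12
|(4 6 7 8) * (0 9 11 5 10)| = |(0 9 11 5 10)(4 6 7 8)| = 20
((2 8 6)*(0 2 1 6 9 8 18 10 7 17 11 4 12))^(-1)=(0 12 4 11 17 7 10 18 2)(1 6)(8 9)=[12, 6, 0, 3, 11, 5, 1, 10, 9, 8, 18, 17, 4, 13, 14, 15, 16, 7, 2]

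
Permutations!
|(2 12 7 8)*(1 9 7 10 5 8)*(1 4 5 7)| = 14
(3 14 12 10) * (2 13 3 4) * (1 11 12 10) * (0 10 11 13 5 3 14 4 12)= (0 10 12 1 13 14 11)(2 5 3 4)= [10, 13, 5, 4, 2, 3, 6, 7, 8, 9, 12, 0, 1, 14, 11]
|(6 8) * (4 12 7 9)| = |(4 12 7 9)(6 8)| = 4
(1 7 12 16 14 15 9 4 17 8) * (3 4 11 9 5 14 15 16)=[0, 7, 2, 4, 17, 14, 6, 12, 1, 11, 10, 9, 3, 13, 16, 5, 15, 8]=(1 7 12 3 4 17 8)(5 14 16 15)(9 11)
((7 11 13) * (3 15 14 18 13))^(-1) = (3 11 7 13 18 14 15) = [0, 1, 2, 11, 4, 5, 6, 13, 8, 9, 10, 7, 12, 18, 15, 3, 16, 17, 14]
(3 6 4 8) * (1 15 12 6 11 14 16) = (1 15 12 6 4 8 3 11 14 16) = [0, 15, 2, 11, 8, 5, 4, 7, 3, 9, 10, 14, 6, 13, 16, 12, 1]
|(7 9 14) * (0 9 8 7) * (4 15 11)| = 6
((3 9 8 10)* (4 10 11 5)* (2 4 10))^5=[0, 1, 4, 10, 2, 11, 6, 7, 9, 3, 5, 8]=(2 4)(3 10 5 11 8 9)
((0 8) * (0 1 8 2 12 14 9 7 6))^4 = (0 9 2 7 12 6 14) = [9, 1, 7, 3, 4, 5, 14, 12, 8, 2, 10, 11, 6, 13, 0]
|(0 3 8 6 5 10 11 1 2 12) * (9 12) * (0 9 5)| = |(0 3 8 6)(1 2 5 10 11)(9 12)| = 20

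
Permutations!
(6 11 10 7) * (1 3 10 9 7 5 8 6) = (1 3 10 5 8 6 11 9 7) = [0, 3, 2, 10, 4, 8, 11, 1, 6, 7, 5, 9]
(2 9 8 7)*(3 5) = (2 9 8 7)(3 5) = [0, 1, 9, 5, 4, 3, 6, 2, 7, 8]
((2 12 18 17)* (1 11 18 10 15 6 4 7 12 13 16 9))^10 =(1 18 2 16)(4 15 12)(6 10 7)(9 11 17 13) =[0, 18, 16, 3, 15, 5, 10, 6, 8, 11, 7, 17, 4, 9, 14, 12, 1, 13, 2]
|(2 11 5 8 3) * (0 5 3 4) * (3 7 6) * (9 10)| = 20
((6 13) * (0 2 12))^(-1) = (0 12 2)(6 13) = [12, 1, 0, 3, 4, 5, 13, 7, 8, 9, 10, 11, 2, 6]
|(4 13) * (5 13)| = |(4 5 13)| = 3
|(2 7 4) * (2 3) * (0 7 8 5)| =7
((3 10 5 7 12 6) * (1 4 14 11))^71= (1 11 14 4)(3 6 12 7 5 10)= [0, 11, 2, 6, 1, 10, 12, 5, 8, 9, 3, 14, 7, 13, 4]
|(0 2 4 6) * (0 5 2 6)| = |(0 6 5 2 4)| = 5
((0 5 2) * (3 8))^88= [5, 1, 0, 3, 4, 2, 6, 7, 8]= (8)(0 5 2)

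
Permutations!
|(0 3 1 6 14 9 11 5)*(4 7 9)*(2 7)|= |(0 3 1 6 14 4 2 7 9 11 5)|= 11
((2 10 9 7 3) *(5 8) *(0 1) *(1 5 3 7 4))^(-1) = (0 1 4 9 10 2 3 8 5) = [1, 4, 3, 8, 9, 0, 6, 7, 5, 10, 2]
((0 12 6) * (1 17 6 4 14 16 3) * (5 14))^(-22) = [17, 16, 2, 14, 0, 12, 1, 7, 8, 9, 10, 11, 6, 13, 4, 15, 5, 3] = (0 17 3 14 4)(1 16 5 12 6)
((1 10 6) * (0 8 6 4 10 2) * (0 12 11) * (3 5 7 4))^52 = (0 1 11 6 12 8 2)(3 7 10 5 4) = [1, 11, 0, 7, 3, 4, 12, 10, 2, 9, 5, 6, 8]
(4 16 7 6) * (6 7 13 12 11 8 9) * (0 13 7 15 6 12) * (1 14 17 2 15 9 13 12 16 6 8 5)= (0 12 11 5 1 14 17 2 15 8 13)(4 6)(7 9 16)= [12, 14, 15, 3, 6, 1, 4, 9, 13, 16, 10, 5, 11, 0, 17, 8, 7, 2]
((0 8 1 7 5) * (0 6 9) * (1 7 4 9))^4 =(0 6)(1 8)(4 7)(5 9) =[6, 8, 2, 3, 7, 9, 0, 4, 1, 5]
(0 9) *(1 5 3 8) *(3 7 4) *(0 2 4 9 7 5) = (0 7 9 2 4 3 8 1) = [7, 0, 4, 8, 3, 5, 6, 9, 1, 2]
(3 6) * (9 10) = (3 6)(9 10) = [0, 1, 2, 6, 4, 5, 3, 7, 8, 10, 9]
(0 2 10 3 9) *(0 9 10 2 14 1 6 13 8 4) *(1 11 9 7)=(0 14 11 9 7 1 6 13 8 4)(3 10)=[14, 6, 2, 10, 0, 5, 13, 1, 4, 7, 3, 9, 12, 8, 11]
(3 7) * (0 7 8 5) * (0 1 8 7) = (1 8 5)(3 7) = [0, 8, 2, 7, 4, 1, 6, 3, 5]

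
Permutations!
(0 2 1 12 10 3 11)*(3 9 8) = (0 2 1 12 10 9 8 3 11) = [2, 12, 1, 11, 4, 5, 6, 7, 3, 8, 9, 0, 10]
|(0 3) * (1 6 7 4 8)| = |(0 3)(1 6 7 4 8)| = 10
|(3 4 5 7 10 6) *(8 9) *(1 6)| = |(1 6 3 4 5 7 10)(8 9)| = 14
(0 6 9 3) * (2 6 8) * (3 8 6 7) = (0 6 9 8 2 7 3) = [6, 1, 7, 0, 4, 5, 9, 3, 2, 8]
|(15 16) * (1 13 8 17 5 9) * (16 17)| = |(1 13 8 16 15 17 5 9)| = 8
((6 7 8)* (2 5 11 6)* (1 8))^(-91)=[0, 1, 2, 3, 4, 5, 6, 7, 8, 9, 10, 11]=(11)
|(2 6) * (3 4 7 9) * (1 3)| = 10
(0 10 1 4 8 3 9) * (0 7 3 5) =(0 10 1 4 8 5)(3 9 7) =[10, 4, 2, 9, 8, 0, 6, 3, 5, 7, 1]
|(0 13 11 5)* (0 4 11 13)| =|(13)(4 11 5)| =3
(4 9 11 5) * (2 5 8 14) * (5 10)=[0, 1, 10, 3, 9, 4, 6, 7, 14, 11, 5, 8, 12, 13, 2]=(2 10 5 4 9 11 8 14)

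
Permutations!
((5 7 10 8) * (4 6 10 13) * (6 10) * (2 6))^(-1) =(2 6)(4 13 7 5 8 10) =[0, 1, 6, 3, 13, 8, 2, 5, 10, 9, 4, 11, 12, 7]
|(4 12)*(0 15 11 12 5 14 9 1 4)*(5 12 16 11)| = 8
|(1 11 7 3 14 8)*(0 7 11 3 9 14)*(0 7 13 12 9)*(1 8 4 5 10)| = |(0 13 12 9 14 4 5 10 1 3 7)| = 11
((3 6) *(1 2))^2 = [0, 1, 2, 3, 4, 5, 6] = (6)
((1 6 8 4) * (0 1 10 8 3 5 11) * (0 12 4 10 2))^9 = (12)(8 10) = [0, 1, 2, 3, 4, 5, 6, 7, 10, 9, 8, 11, 12]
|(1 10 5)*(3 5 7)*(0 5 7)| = 4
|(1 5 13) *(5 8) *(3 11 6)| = |(1 8 5 13)(3 11 6)| = 12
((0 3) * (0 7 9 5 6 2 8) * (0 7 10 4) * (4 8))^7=(0 6 7 3 2 9 10 4 5 8)=[6, 1, 9, 2, 5, 8, 7, 3, 0, 10, 4]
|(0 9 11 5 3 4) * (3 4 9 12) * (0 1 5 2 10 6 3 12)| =6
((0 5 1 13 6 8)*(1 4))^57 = (0 5 4 1 13 6 8) = [5, 13, 2, 3, 1, 4, 8, 7, 0, 9, 10, 11, 12, 6]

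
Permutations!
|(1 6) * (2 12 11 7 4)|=10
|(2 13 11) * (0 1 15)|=3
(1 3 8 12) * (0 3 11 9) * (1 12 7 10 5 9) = (12)(0 3 8 7 10 5 9)(1 11) = [3, 11, 2, 8, 4, 9, 6, 10, 7, 0, 5, 1, 12]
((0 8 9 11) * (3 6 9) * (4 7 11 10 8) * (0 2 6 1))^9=(0 3 10 6 11 4 1 8 9 2 7)=[3, 8, 7, 10, 1, 5, 11, 0, 9, 2, 6, 4]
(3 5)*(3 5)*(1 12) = (1 12) = [0, 12, 2, 3, 4, 5, 6, 7, 8, 9, 10, 11, 1]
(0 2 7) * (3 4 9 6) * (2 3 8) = (0 3 4 9 6 8 2 7) = [3, 1, 7, 4, 9, 5, 8, 0, 2, 6]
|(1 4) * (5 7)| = 2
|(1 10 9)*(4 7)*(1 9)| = 2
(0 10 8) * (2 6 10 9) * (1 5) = (0 9 2 6 10 8)(1 5) = [9, 5, 6, 3, 4, 1, 10, 7, 0, 2, 8]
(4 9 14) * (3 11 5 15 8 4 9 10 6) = (3 11 5 15 8 4 10 6)(9 14) = [0, 1, 2, 11, 10, 15, 3, 7, 4, 14, 6, 5, 12, 13, 9, 8]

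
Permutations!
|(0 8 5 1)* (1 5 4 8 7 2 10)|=|(0 7 2 10 1)(4 8)|=10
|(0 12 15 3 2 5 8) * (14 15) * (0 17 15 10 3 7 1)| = |(0 12 14 10 3 2 5 8 17 15 7 1)| = 12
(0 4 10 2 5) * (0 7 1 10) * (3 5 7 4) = (0 3 5 4)(1 10 2 7) = [3, 10, 7, 5, 0, 4, 6, 1, 8, 9, 2]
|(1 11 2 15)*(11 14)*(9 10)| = |(1 14 11 2 15)(9 10)| = 10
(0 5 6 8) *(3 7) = (0 5 6 8)(3 7) = [5, 1, 2, 7, 4, 6, 8, 3, 0]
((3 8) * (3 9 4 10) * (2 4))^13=[0, 1, 4, 8, 10, 5, 6, 7, 9, 2, 3]=(2 4 10 3 8 9)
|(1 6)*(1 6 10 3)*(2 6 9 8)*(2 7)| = |(1 10 3)(2 6 9 8 7)| = 15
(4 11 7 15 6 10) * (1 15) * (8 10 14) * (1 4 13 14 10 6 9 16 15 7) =(1 7 4 11)(6 10 13 14 8)(9 16 15) =[0, 7, 2, 3, 11, 5, 10, 4, 6, 16, 13, 1, 12, 14, 8, 9, 15]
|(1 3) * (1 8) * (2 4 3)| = |(1 2 4 3 8)| = 5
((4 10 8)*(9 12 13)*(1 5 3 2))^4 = (4 10 8)(9 12 13) = [0, 1, 2, 3, 10, 5, 6, 7, 4, 12, 8, 11, 13, 9]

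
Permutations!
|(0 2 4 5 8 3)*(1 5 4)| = 6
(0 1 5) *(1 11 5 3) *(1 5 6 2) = (0 11 6 2 1 3 5) = [11, 3, 1, 5, 4, 0, 2, 7, 8, 9, 10, 6]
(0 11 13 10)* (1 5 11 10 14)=[10, 5, 2, 3, 4, 11, 6, 7, 8, 9, 0, 13, 12, 14, 1]=(0 10)(1 5 11 13 14)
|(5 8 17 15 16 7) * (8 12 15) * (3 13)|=|(3 13)(5 12 15 16 7)(8 17)|=10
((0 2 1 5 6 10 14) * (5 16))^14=(0 10 5 1)(2 14 6 16)=[10, 0, 14, 3, 4, 1, 16, 7, 8, 9, 5, 11, 12, 13, 6, 15, 2]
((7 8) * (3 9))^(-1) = (3 9)(7 8) = [0, 1, 2, 9, 4, 5, 6, 8, 7, 3]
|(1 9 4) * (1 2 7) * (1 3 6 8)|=|(1 9 4 2 7 3 6 8)|=8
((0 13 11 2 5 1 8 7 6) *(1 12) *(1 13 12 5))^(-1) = (0 6 7 8 1 2 11 13 12) = [6, 2, 11, 3, 4, 5, 7, 8, 1, 9, 10, 13, 0, 12]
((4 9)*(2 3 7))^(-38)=[0, 1, 3, 7, 4, 5, 6, 2, 8, 9]=(9)(2 3 7)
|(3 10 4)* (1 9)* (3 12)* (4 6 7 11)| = 14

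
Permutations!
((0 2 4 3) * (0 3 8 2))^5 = (2 8 4) = [0, 1, 8, 3, 2, 5, 6, 7, 4]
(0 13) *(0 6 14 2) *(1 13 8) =(0 8 1 13 6 14 2) =[8, 13, 0, 3, 4, 5, 14, 7, 1, 9, 10, 11, 12, 6, 2]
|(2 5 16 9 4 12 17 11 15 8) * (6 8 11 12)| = 14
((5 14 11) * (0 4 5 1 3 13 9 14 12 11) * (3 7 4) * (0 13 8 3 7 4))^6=(14)(1 4 5 12 11)=[0, 4, 2, 3, 5, 12, 6, 7, 8, 9, 10, 1, 11, 13, 14]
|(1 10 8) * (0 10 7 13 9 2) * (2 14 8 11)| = 12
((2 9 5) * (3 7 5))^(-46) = [0, 1, 5, 9, 4, 7, 6, 3, 8, 2] = (2 5 7 3 9)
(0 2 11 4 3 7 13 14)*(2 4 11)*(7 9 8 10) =(0 4 3 9 8 10 7 13 14) =[4, 1, 2, 9, 3, 5, 6, 13, 10, 8, 7, 11, 12, 14, 0]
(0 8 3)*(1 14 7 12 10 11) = (0 8 3)(1 14 7 12 10 11) = [8, 14, 2, 0, 4, 5, 6, 12, 3, 9, 11, 1, 10, 13, 7]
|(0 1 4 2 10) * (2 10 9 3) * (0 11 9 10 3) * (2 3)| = 7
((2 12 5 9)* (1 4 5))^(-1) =[0, 12, 9, 3, 1, 4, 6, 7, 8, 5, 10, 11, 2] =(1 12 2 9 5 4)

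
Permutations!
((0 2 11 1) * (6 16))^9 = (0 2 11 1)(6 16) = [2, 0, 11, 3, 4, 5, 16, 7, 8, 9, 10, 1, 12, 13, 14, 15, 6]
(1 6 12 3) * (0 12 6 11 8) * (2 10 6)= (0 12 3 1 11 8)(2 10 6)= [12, 11, 10, 1, 4, 5, 2, 7, 0, 9, 6, 8, 3]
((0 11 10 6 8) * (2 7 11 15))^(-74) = (0 6 11 2)(7 15 8 10) = [6, 1, 0, 3, 4, 5, 11, 15, 10, 9, 7, 2, 12, 13, 14, 8]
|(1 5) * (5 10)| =3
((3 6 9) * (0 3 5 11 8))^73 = (0 9 8 6 11 3 5) = [9, 1, 2, 5, 4, 0, 11, 7, 6, 8, 10, 3]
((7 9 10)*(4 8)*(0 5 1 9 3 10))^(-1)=(0 9 1 5)(3 7 10)(4 8)=[9, 5, 2, 7, 8, 0, 6, 10, 4, 1, 3]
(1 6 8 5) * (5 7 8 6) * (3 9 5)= (1 3 9 5)(7 8)= [0, 3, 2, 9, 4, 1, 6, 8, 7, 5]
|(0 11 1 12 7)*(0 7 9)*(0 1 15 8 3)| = 15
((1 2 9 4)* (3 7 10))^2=[0, 9, 4, 10, 2, 5, 6, 3, 8, 1, 7]=(1 9)(2 4)(3 10 7)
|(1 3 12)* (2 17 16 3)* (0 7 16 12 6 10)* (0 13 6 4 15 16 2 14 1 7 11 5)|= 12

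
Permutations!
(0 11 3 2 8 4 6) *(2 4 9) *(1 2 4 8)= (0 11 3 8 9 4 6)(1 2)= [11, 2, 1, 8, 6, 5, 0, 7, 9, 4, 10, 3]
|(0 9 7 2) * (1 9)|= 5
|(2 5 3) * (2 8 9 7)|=|(2 5 3 8 9 7)|=6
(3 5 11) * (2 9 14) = (2 9 14)(3 5 11) = [0, 1, 9, 5, 4, 11, 6, 7, 8, 14, 10, 3, 12, 13, 2]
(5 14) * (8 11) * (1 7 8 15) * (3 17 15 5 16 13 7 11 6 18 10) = [0, 11, 2, 17, 4, 14, 18, 8, 6, 9, 3, 5, 12, 7, 16, 1, 13, 15, 10] = (1 11 5 14 16 13 7 8 6 18 10 3 17 15)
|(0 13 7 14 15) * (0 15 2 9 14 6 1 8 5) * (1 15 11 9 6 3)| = |(0 13 7 3 1 8 5)(2 6 15 11 9 14)| = 42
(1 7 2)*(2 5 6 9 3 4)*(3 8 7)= (1 3 4 2)(5 6 9 8 7)= [0, 3, 1, 4, 2, 6, 9, 5, 7, 8]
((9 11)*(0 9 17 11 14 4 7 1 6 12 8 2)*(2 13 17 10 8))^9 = (8 10 11 17 13) = [0, 1, 2, 3, 4, 5, 6, 7, 10, 9, 11, 17, 12, 8, 14, 15, 16, 13]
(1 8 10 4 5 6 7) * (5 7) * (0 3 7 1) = (0 3 7)(1 8 10 4)(5 6) = [3, 8, 2, 7, 1, 6, 5, 0, 10, 9, 4]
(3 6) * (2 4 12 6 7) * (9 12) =[0, 1, 4, 7, 9, 5, 3, 2, 8, 12, 10, 11, 6] =(2 4 9 12 6 3 7)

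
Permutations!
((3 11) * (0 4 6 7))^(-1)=(0 7 6 4)(3 11)=[7, 1, 2, 11, 0, 5, 4, 6, 8, 9, 10, 3]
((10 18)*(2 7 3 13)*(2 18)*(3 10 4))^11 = (2 10 7)(3 4 18 13) = [0, 1, 10, 4, 18, 5, 6, 2, 8, 9, 7, 11, 12, 3, 14, 15, 16, 17, 13]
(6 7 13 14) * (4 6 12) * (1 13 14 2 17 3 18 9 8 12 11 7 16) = [0, 13, 17, 18, 6, 5, 16, 14, 12, 8, 10, 7, 4, 2, 11, 15, 1, 3, 9] = (1 13 2 17 3 18 9 8 12 4 6 16)(7 14 11)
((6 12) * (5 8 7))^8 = [0, 1, 2, 3, 4, 7, 6, 8, 5, 9, 10, 11, 12] = (12)(5 7 8)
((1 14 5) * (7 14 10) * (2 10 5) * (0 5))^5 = (0 1 5)(2 10 7 14) = [1, 5, 10, 3, 4, 0, 6, 14, 8, 9, 7, 11, 12, 13, 2]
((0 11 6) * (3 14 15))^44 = [6, 1, 2, 15, 4, 5, 11, 7, 8, 9, 10, 0, 12, 13, 3, 14] = (0 6 11)(3 15 14)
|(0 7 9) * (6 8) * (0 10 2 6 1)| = 8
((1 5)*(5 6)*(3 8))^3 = (3 8) = [0, 1, 2, 8, 4, 5, 6, 7, 3]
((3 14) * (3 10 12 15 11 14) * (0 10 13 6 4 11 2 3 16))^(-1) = (0 16 3 2 15 12 10)(4 6 13 14 11) = [16, 1, 15, 2, 6, 5, 13, 7, 8, 9, 0, 4, 10, 14, 11, 12, 3]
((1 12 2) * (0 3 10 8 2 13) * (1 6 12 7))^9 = [3, 7, 6, 10, 4, 5, 12, 1, 2, 9, 8, 11, 13, 0] = (0 3 10 8 2 6 12 13)(1 7)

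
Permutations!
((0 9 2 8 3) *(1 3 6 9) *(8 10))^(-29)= [1, 3, 10, 0, 4, 5, 9, 7, 6, 2, 8]= (0 1 3)(2 10 8 6 9)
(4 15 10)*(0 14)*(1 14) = [1, 14, 2, 3, 15, 5, 6, 7, 8, 9, 4, 11, 12, 13, 0, 10] = (0 1 14)(4 15 10)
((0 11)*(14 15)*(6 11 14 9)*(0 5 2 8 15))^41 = [14, 1, 5, 3, 4, 11, 9, 7, 2, 15, 10, 6, 12, 13, 0, 8] = (0 14)(2 5 11 6 9 15 8)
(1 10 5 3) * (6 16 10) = [0, 6, 2, 1, 4, 3, 16, 7, 8, 9, 5, 11, 12, 13, 14, 15, 10] = (1 6 16 10 5 3)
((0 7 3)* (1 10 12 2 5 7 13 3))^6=[0, 1, 2, 3, 4, 5, 6, 7, 8, 9, 10, 11, 12, 13]=(13)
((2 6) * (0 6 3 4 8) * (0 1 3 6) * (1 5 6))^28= (8)= [0, 1, 2, 3, 4, 5, 6, 7, 8]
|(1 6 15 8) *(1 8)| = |(1 6 15)| = 3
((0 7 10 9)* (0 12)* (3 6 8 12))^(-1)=(0 12 8 6 3 9 10 7)=[12, 1, 2, 9, 4, 5, 3, 0, 6, 10, 7, 11, 8]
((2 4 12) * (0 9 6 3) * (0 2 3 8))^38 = (0 6)(2 12)(3 4)(8 9) = [6, 1, 12, 4, 3, 5, 0, 7, 9, 8, 10, 11, 2]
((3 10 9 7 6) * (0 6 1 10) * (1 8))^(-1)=(0 3 6)(1 8 7 9 10)=[3, 8, 2, 6, 4, 5, 0, 9, 7, 10, 1]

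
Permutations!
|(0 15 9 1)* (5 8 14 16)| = 4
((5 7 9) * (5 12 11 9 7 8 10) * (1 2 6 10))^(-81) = (12)(1 10)(2 5)(6 8) = [0, 10, 5, 3, 4, 2, 8, 7, 6, 9, 1, 11, 12]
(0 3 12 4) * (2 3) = (0 2 3 12 4) = [2, 1, 3, 12, 0, 5, 6, 7, 8, 9, 10, 11, 4]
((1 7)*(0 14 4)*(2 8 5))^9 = [0, 7, 2, 3, 4, 5, 6, 1, 8, 9, 10, 11, 12, 13, 14] = (14)(1 7)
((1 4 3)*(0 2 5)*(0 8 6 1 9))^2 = (0 5 6 4 9 2 8 1 3) = [5, 3, 8, 0, 9, 6, 4, 7, 1, 2]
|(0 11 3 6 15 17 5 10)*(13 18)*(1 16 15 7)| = |(0 11 3 6 7 1 16 15 17 5 10)(13 18)| = 22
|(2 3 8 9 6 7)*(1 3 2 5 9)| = 12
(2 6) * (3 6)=(2 3 6)=[0, 1, 3, 6, 4, 5, 2]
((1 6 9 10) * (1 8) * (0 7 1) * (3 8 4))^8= (0 8 3 4 10 9 6 1 7)= [8, 7, 2, 4, 10, 5, 1, 0, 3, 6, 9]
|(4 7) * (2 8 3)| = |(2 8 3)(4 7)| = 6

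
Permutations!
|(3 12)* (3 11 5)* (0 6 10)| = |(0 6 10)(3 12 11 5)| = 12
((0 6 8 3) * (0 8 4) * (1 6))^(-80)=[0, 1, 2, 3, 4, 5, 6, 7, 8]=(8)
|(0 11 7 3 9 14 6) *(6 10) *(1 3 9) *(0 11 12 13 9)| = |(0 12 13 9 14 10 6 11 7)(1 3)| = 18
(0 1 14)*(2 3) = (0 1 14)(2 3) = [1, 14, 3, 2, 4, 5, 6, 7, 8, 9, 10, 11, 12, 13, 0]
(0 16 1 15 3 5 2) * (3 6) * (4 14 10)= (0 16 1 15 6 3 5 2)(4 14 10)= [16, 15, 0, 5, 14, 2, 3, 7, 8, 9, 4, 11, 12, 13, 10, 6, 1]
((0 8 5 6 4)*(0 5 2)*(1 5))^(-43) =(0 2 8)(1 5 6 4) =[2, 5, 8, 3, 1, 6, 4, 7, 0]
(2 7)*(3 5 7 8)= (2 8 3 5 7)= [0, 1, 8, 5, 4, 7, 6, 2, 3]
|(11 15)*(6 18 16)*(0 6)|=4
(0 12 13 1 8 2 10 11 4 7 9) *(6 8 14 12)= (0 6 8 2 10 11 4 7 9)(1 14 12 13)= [6, 14, 10, 3, 7, 5, 8, 9, 2, 0, 11, 4, 13, 1, 12]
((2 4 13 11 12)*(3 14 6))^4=(2 12 11 13 4)(3 14 6)=[0, 1, 12, 14, 2, 5, 3, 7, 8, 9, 10, 13, 11, 4, 6]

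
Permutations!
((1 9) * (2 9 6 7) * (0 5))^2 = (1 7 9 6 2) = [0, 7, 1, 3, 4, 5, 2, 9, 8, 6]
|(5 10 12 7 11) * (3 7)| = |(3 7 11 5 10 12)| = 6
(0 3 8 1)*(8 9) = (0 3 9 8 1) = [3, 0, 2, 9, 4, 5, 6, 7, 1, 8]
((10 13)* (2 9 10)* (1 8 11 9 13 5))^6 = (13) = [0, 1, 2, 3, 4, 5, 6, 7, 8, 9, 10, 11, 12, 13]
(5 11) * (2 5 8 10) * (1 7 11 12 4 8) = (1 7 11)(2 5 12 4 8 10) = [0, 7, 5, 3, 8, 12, 6, 11, 10, 9, 2, 1, 4]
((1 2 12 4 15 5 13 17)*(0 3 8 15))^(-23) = (0 4 12 2 1 17 13 5 15 8 3) = [4, 17, 1, 0, 12, 15, 6, 7, 3, 9, 10, 11, 2, 5, 14, 8, 16, 13]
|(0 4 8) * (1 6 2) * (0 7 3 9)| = 6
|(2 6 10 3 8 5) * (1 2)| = 7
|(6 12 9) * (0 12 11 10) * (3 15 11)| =|(0 12 9 6 3 15 11 10)| =8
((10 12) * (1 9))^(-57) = (1 9)(10 12) = [0, 9, 2, 3, 4, 5, 6, 7, 8, 1, 12, 11, 10]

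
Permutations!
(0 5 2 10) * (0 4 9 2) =(0 5)(2 10 4 9) =[5, 1, 10, 3, 9, 0, 6, 7, 8, 2, 4]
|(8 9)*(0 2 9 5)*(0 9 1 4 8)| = 7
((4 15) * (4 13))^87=(15)=[0, 1, 2, 3, 4, 5, 6, 7, 8, 9, 10, 11, 12, 13, 14, 15]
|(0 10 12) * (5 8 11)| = 3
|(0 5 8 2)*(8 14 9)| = 6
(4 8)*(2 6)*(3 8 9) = [0, 1, 6, 8, 9, 5, 2, 7, 4, 3] = (2 6)(3 8 4 9)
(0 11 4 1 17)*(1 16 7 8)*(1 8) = (0 11 4 16 7 1 17) = [11, 17, 2, 3, 16, 5, 6, 1, 8, 9, 10, 4, 12, 13, 14, 15, 7, 0]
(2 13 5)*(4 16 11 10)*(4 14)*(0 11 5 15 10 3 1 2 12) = (0 11 3 1 2 13 15 10 14 4 16 5 12) = [11, 2, 13, 1, 16, 12, 6, 7, 8, 9, 14, 3, 0, 15, 4, 10, 5]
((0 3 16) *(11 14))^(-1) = (0 16 3)(11 14) = [16, 1, 2, 0, 4, 5, 6, 7, 8, 9, 10, 14, 12, 13, 11, 15, 3]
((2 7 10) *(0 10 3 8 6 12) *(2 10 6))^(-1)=(0 12 6)(2 8 3 7)=[12, 1, 8, 7, 4, 5, 0, 2, 3, 9, 10, 11, 6]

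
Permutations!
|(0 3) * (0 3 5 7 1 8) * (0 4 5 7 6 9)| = 8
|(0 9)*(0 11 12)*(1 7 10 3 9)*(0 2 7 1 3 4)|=9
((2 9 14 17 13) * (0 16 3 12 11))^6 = (0 16 3 12 11)(2 9 14 17 13) = [16, 1, 9, 12, 4, 5, 6, 7, 8, 14, 10, 0, 11, 2, 17, 15, 3, 13]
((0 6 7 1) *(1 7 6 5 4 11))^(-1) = (0 1 11 4 5) = [1, 11, 2, 3, 5, 0, 6, 7, 8, 9, 10, 4]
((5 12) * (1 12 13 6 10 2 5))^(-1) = (1 12)(2 10 6 13 5) = [0, 12, 10, 3, 4, 2, 13, 7, 8, 9, 6, 11, 1, 5]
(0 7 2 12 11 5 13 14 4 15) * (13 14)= (0 7 2 12 11 5 14 4 15)= [7, 1, 12, 3, 15, 14, 6, 2, 8, 9, 10, 5, 11, 13, 4, 0]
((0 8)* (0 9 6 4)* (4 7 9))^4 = (0 8 4)(6 7 9) = [8, 1, 2, 3, 0, 5, 7, 9, 4, 6]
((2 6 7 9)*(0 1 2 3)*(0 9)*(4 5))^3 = (0 6 1 7 2)(3 9)(4 5) = [6, 7, 0, 9, 5, 4, 1, 2, 8, 3]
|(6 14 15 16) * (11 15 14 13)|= |(6 13 11 15 16)|= 5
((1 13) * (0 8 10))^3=(1 13)=[0, 13, 2, 3, 4, 5, 6, 7, 8, 9, 10, 11, 12, 1]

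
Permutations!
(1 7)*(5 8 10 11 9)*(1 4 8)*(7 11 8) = (1 11 9 5)(4 7)(8 10) = [0, 11, 2, 3, 7, 1, 6, 4, 10, 5, 8, 9]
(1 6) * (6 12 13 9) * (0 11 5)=[11, 12, 2, 3, 4, 0, 1, 7, 8, 6, 10, 5, 13, 9]=(0 11 5)(1 12 13 9 6)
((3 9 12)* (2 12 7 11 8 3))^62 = [0, 1, 2, 7, 4, 5, 6, 8, 9, 11, 10, 3, 12] = (12)(3 7 8 9 11)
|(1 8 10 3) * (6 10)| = 5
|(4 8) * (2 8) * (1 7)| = 6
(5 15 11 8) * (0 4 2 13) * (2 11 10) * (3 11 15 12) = (0 4 15 10 2 13)(3 11 8 5 12) = [4, 1, 13, 11, 15, 12, 6, 7, 5, 9, 2, 8, 3, 0, 14, 10]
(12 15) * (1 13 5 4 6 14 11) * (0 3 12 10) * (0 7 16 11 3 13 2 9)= (0 13 5 4 6 14 3 12 15 10 7 16 11 1 2 9)= [13, 2, 9, 12, 6, 4, 14, 16, 8, 0, 7, 1, 15, 5, 3, 10, 11]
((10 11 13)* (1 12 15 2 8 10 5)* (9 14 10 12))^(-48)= (15)(1 9 14 10 11 13 5)= [0, 9, 2, 3, 4, 1, 6, 7, 8, 14, 11, 13, 12, 5, 10, 15]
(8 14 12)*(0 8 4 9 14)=(0 8)(4 9 14 12)=[8, 1, 2, 3, 9, 5, 6, 7, 0, 14, 10, 11, 4, 13, 12]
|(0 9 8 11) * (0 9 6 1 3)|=12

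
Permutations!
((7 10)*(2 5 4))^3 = (7 10) = [0, 1, 2, 3, 4, 5, 6, 10, 8, 9, 7]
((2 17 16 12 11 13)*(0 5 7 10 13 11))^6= (0 17 10)(2 7 12)(5 16 13)= [17, 1, 7, 3, 4, 16, 6, 12, 8, 9, 0, 11, 2, 5, 14, 15, 13, 10]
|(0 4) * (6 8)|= |(0 4)(6 8)|= 2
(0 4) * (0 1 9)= (0 4 1 9)= [4, 9, 2, 3, 1, 5, 6, 7, 8, 0]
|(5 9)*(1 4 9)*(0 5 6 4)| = |(0 5 1)(4 9 6)| = 3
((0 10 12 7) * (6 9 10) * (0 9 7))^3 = (0 9)(6 10)(7 12) = [9, 1, 2, 3, 4, 5, 10, 12, 8, 0, 6, 11, 7]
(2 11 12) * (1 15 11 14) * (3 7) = (1 15 11 12 2 14)(3 7) = [0, 15, 14, 7, 4, 5, 6, 3, 8, 9, 10, 12, 2, 13, 1, 11]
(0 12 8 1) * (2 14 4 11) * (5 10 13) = (0 12 8 1)(2 14 4 11)(5 10 13) = [12, 0, 14, 3, 11, 10, 6, 7, 1, 9, 13, 2, 8, 5, 4]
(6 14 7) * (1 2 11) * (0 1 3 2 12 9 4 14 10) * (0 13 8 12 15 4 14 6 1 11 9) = (0 11 3 2 9 14 7 1 15 4 6 10 13 8 12) = [11, 15, 9, 2, 6, 5, 10, 1, 12, 14, 13, 3, 0, 8, 7, 4]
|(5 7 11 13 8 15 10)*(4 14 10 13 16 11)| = 30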